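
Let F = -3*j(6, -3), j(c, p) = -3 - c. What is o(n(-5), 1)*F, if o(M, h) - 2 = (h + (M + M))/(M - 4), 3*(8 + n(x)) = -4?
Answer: 3591/40 ≈ 89.775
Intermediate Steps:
n(x) = -28/3 (n(x) = -8 + (⅓)*(-4) = -8 - 4/3 = -28/3)
o(M, h) = 2 + (h + 2*M)/(-4 + M) (o(M, h) = 2 + (h + (M + M))/(M - 4) = 2 + (h + 2*M)/(-4 + M))
F = 27 (F = -3*(-3 - 1*6) = -3*(-3 - 6) = -3*(-9) = 27)
o(n(-5), 1)*F = ((-8 + 1 + 4*(-28/3))/(-4 - 28/3))*27 = ((-8 + 1 - 112/3)/(-40/3))*27 = -3/40*(-133/3)*27 = (133/40)*27 = 3591/40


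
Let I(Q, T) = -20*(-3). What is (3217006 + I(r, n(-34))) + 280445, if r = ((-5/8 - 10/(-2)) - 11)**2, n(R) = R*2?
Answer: 3497511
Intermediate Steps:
n(R) = 2*R
r = 2809/64 (r = ((-5*1/8 - 10*(-1/2)) - 11)**2 = ((-5/8 + 5) - 11)**2 = (35/8 - 11)**2 = (-53/8)**2 = 2809/64 ≈ 43.891)
I(Q, T) = 60
(3217006 + I(r, n(-34))) + 280445 = (3217006 + 60) + 280445 = 3217066 + 280445 = 3497511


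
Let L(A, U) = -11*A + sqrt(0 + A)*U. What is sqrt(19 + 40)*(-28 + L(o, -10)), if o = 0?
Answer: -28*sqrt(59) ≈ -215.07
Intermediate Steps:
L(A, U) = -11*A + U*sqrt(A) (L(A, U) = -11*A + sqrt(A)*U = -11*A + U*sqrt(A))
sqrt(19 + 40)*(-28 + L(o, -10)) = sqrt(19 + 40)*(-28 + (-11*0 - 10*sqrt(0))) = sqrt(59)*(-28 + (0 - 10*0)) = sqrt(59)*(-28 + (0 + 0)) = sqrt(59)*(-28 + 0) = sqrt(59)*(-28) = -28*sqrt(59)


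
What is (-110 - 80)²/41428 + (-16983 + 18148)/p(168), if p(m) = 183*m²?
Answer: 46626118705/53493822144 ≈ 0.87162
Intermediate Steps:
(-110 - 80)²/41428 + (-16983 + 18148)/p(168) = (-110 - 80)²/41428 + (-16983 + 18148)/((183*168²)) = (-190)²*(1/41428) + 1165/((183*28224)) = 36100*(1/41428) + 1165/5164992 = 9025/10357 + 1165*(1/5164992) = 9025/10357 + 1165/5164992 = 46626118705/53493822144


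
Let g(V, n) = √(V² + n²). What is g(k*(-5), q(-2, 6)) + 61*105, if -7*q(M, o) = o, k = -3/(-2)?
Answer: 6405 + 3*√1241/14 ≈ 6412.5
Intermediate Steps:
k = 3/2 (k = -3*(-½) = 3/2 ≈ 1.5000)
q(M, o) = -o/7
g(k*(-5), q(-2, 6)) + 61*105 = √(((3/2)*(-5))² + (-⅐*6)²) + 61*105 = √((-15/2)² + (-6/7)²) + 6405 = √(225/4 + 36/49) + 6405 = √(11169/196) + 6405 = 3*√1241/14 + 6405 = 6405 + 3*√1241/14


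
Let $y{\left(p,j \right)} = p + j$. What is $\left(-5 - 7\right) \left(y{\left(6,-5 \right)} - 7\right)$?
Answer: $72$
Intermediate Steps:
$y{\left(p,j \right)} = j + p$
$\left(-5 - 7\right) \left(y{\left(6,-5 \right)} - 7\right) = \left(-5 - 7\right) \left(\left(-5 + 6\right) - 7\right) = - 12 \left(1 - 7\right) = \left(-12\right) \left(-6\right) = 72$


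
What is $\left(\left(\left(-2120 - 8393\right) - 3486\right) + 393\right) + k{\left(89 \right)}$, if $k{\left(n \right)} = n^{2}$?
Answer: $-5685$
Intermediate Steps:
$\left(\left(\left(-2120 - 8393\right) - 3486\right) + 393\right) + k{\left(89 \right)} = \left(\left(\left(-2120 - 8393\right) - 3486\right) + 393\right) + 89^{2} = \left(\left(-10513 - 3486\right) + 393\right) + 7921 = \left(-13999 + 393\right) + 7921 = -13606 + 7921 = -5685$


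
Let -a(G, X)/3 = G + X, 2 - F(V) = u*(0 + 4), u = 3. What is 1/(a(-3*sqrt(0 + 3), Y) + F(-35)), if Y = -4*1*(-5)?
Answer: -70/4657 - 9*sqrt(3)/4657 ≈ -0.018378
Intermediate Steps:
F(V) = -10 (F(V) = 2 - 3*(0 + 4) = 2 - 3*4 = 2 - 1*12 = 2 - 12 = -10)
Y = 20 (Y = -4*(-5) = 20)
a(G, X) = -3*G - 3*X (a(G, X) = -3*(G + X) = -3*G - 3*X)
1/(a(-3*sqrt(0 + 3), Y) + F(-35)) = 1/((-(-9)*sqrt(0 + 3) - 3*20) - 10) = 1/((-(-9)*sqrt(3) - 60) - 10) = 1/((9*sqrt(3) - 60) - 10) = 1/((-60 + 9*sqrt(3)) - 10) = 1/(-70 + 9*sqrt(3))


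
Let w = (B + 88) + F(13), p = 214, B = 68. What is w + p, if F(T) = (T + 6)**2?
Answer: 731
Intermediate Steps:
F(T) = (6 + T)**2
w = 517 (w = (68 + 88) + (6 + 13)**2 = 156 + 19**2 = 156 + 361 = 517)
w + p = 517 + 214 = 731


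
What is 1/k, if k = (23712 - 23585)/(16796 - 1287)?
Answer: 15509/127 ≈ 122.12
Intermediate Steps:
k = 127/15509 ≈ 0.0081888
1/k = 1/(127/15509) = 15509/127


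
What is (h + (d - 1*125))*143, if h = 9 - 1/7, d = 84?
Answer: -32175/7 ≈ -4596.4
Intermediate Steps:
h = 62/7 (h = 9 - 1*⅐ = 9 - ⅐ = 62/7 ≈ 8.8571)
(h + (d - 1*125))*143 = (62/7 + (84 - 1*125))*143 = (62/7 + (84 - 125))*143 = (62/7 - 41)*143 = -225/7*143 = -32175/7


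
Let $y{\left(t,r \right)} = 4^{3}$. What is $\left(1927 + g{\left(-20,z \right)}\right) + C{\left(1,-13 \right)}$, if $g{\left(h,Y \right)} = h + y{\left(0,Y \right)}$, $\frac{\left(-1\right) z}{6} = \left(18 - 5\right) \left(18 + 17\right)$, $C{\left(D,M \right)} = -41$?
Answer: $1930$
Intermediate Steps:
$z = -2730$ ($z = - 6 \left(18 - 5\right) \left(18 + 17\right) = - 6 \cdot 13 \cdot 35 = \left(-6\right) 455 = -2730$)
$y{\left(t,r \right)} = 64$
$g{\left(h,Y \right)} = 64 + h$ ($g{\left(h,Y \right)} = h + 64 = 64 + h$)
$\left(1927 + g{\left(-20,z \right)}\right) + C{\left(1,-13 \right)} = \left(1927 + \left(64 - 20\right)\right) - 41 = \left(1927 + 44\right) - 41 = 1971 - 41 = 1930$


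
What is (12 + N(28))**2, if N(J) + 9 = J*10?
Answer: 80089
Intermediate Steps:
N(J) = -9 + 10*J (N(J) = -9 + J*10 = -9 + 10*J)
(12 + N(28))**2 = (12 + (-9 + 10*28))**2 = (12 + (-9 + 280))**2 = (12 + 271)**2 = 283**2 = 80089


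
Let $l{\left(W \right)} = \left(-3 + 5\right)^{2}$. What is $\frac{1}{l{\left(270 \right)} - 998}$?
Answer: $- \frac{1}{994} \approx -0.001006$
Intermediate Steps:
$l{\left(W \right)} = 4$ ($l{\left(W \right)} = 2^{2} = 4$)
$\frac{1}{l{\left(270 \right)} - 998} = \frac{1}{4 - 998} = \frac{1}{-994} = - \frac{1}{994}$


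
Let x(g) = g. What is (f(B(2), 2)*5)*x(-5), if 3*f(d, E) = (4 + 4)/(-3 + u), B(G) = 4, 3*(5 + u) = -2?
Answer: 100/13 ≈ 7.6923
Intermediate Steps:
u = -17/3 (u = -5 + (1/3)*(-2) = -5 - 2/3 = -17/3 ≈ -5.6667)
f(d, E) = -4/13 (f(d, E) = ((4 + 4)/(-3 - 17/3))/3 = (8/(-26/3))/3 = (8*(-3/26))/3 = (1/3)*(-12/13) = -4/13)
(f(B(2), 2)*5)*x(-5) = -4/13*5*(-5) = -20/13*(-5) = 100/13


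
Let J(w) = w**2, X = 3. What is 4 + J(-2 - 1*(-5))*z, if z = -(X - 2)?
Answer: -5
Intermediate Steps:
z = -1 (z = -(3 - 2) = -1*1 = -1)
4 + J(-2 - 1*(-5))*z = 4 + (-2 - 1*(-5))**2*(-1) = 4 + (-2 + 5)**2*(-1) = 4 + 3**2*(-1) = 4 + 9*(-1) = 4 - 9 = -5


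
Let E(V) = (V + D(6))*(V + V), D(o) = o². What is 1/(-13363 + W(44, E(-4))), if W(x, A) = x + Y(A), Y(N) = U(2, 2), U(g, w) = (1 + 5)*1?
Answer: -1/13313 ≈ -7.5115e-5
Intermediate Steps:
U(g, w) = 6 (U(g, w) = 6*1 = 6)
Y(N) = 6
E(V) = 2*V*(36 + V) (E(V) = (V + 6²)*(V + V) = (V + 36)*(2*V) = (36 + V)*(2*V) = 2*V*(36 + V))
W(x, A) = 6 + x (W(x, A) = x + 6 = 6 + x)
1/(-13363 + W(44, E(-4))) = 1/(-13363 + (6 + 44)) = 1/(-13363 + 50) = 1/(-13313) = -1/13313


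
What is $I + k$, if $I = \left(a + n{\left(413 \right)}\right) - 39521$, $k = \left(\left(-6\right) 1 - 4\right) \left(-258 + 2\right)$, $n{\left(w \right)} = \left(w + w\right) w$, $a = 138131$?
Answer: $442308$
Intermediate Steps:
$n{\left(w \right)} = 2 w^{2}$ ($n{\left(w \right)} = 2 w w = 2 w^{2}$)
$k = 2560$ ($k = \left(-6 - 4\right) \left(-256\right) = \left(-10\right) \left(-256\right) = 2560$)
$I = 439748$ ($I = \left(138131 + 2 \cdot 413^{2}\right) - 39521 = \left(138131 + 2 \cdot 170569\right) - 39521 = \left(138131 + 341138\right) - 39521 = 479269 - 39521 = 439748$)
$I + k = 439748 + 2560 = 442308$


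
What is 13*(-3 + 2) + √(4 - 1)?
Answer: -13 + √3 ≈ -11.268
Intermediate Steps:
13*(-3 + 2) + √(4 - 1) = 13*(-1) + √3 = -13 + √3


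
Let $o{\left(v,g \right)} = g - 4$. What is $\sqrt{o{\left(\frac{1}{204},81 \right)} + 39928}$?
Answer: $3 \sqrt{4445} \approx 200.01$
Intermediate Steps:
$o{\left(v,g \right)} = -4 + g$ ($o{\left(v,g \right)} = g - 4 = -4 + g$)
$\sqrt{o{\left(\frac{1}{204},81 \right)} + 39928} = \sqrt{\left(-4 + 81\right) + 39928} = \sqrt{77 + 39928} = \sqrt{40005} = 3 \sqrt{4445}$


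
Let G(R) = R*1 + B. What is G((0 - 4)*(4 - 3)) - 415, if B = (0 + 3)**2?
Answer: -410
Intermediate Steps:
B = 9 (B = 3**2 = 9)
G(R) = 9 + R (G(R) = R*1 + 9 = R + 9 = 9 + R)
G((0 - 4)*(4 - 3)) - 415 = (9 + (0 - 4)*(4 - 3)) - 415 = (9 - 4*1) - 415 = (9 - 4) - 415 = 5 - 415 = -410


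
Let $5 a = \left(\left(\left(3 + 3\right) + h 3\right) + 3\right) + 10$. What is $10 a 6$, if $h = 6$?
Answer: $444$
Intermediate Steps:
$a = \frac{37}{5}$ ($a = \frac{\left(\left(\left(3 + 3\right) + 6 \cdot 3\right) + 3\right) + 10}{5} = \frac{\left(\left(6 + 18\right) + 3\right) + 10}{5} = \frac{\left(24 + 3\right) + 10}{5} = \frac{27 + 10}{5} = \frac{1}{5} \cdot 37 = \frac{37}{5} \approx 7.4$)
$10 a 6 = 10 \cdot \frac{37}{5} \cdot 6 = 74 \cdot 6 = 444$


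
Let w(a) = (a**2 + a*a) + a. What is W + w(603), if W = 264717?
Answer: 992538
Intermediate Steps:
w(a) = a + 2*a**2 (w(a) = (a**2 + a**2) + a = 2*a**2 + a = a + 2*a**2)
W + w(603) = 264717 + 603*(1 + 2*603) = 264717 + 603*(1 + 1206) = 264717 + 603*1207 = 264717 + 727821 = 992538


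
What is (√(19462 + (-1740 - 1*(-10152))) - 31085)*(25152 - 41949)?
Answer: 522134745 - 16797*√27874 ≈ 5.1933e+8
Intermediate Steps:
(√(19462 + (-1740 - 1*(-10152))) - 31085)*(25152 - 41949) = (√(19462 + (-1740 + 10152)) - 31085)*(-16797) = (√(19462 + 8412) - 31085)*(-16797) = (√27874 - 31085)*(-16797) = (-31085 + √27874)*(-16797) = 522134745 - 16797*√27874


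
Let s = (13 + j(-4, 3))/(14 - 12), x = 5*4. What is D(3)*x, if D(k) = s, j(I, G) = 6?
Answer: 190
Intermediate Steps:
x = 20
s = 19/2 (s = (13 + 6)/(14 - 12) = 19/2 ≈ 9.5000)
D(k) = 19/2
D(3)*x = (19/2)*20 = 190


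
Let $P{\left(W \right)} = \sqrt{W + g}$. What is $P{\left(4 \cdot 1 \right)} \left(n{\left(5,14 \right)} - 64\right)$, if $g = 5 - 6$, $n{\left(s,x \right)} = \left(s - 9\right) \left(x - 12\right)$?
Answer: $- 72 \sqrt{3} \approx -124.71$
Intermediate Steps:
$n{\left(s,x \right)} = \left(-12 + x\right) \left(-9 + s\right)$ ($n{\left(s,x \right)} = \left(-9 + s\right) \left(-12 + x\right) = \left(-12 + x\right) \left(-9 + s\right)$)
$g = -1$ ($g = 5 - 6 = -1$)
$P{\left(W \right)} = \sqrt{-1 + W}$ ($P{\left(W \right)} = \sqrt{W - 1} = \sqrt{-1 + W}$)
$P{\left(4 \cdot 1 \right)} \left(n{\left(5,14 \right)} - 64\right) = \sqrt{-1 + 4 \cdot 1} \left(\left(108 - 60 - 126 + 5 \cdot 14\right) - 64\right) = \sqrt{-1 + 4} \left(\left(108 - 60 - 126 + 70\right) - 64\right) = \sqrt{3} \left(-8 - 64\right) = \sqrt{3} \left(-72\right) = - 72 \sqrt{3}$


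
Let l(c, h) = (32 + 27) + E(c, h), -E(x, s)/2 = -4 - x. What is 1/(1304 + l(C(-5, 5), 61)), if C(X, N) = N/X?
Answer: 1/1369 ≈ 0.00073046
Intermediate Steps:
E(x, s) = 8 + 2*x (E(x, s) = -2*(-4 - x) = 8 + 2*x)
l(c, h) = 67 + 2*c (l(c, h) = (32 + 27) + (8 + 2*c) = 59 + (8 + 2*c) = 67 + 2*c)
1/(1304 + l(C(-5, 5), 61)) = 1/(1304 + (67 + 2*(5/(-5)))) = 1/(1304 + (67 + 2*(5*(-⅕)))) = 1/(1304 + (67 + 2*(-1))) = 1/(1304 + (67 - 2)) = 1/(1304 + 65) = 1/1369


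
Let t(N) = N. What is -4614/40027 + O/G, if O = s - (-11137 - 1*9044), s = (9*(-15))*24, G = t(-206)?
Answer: -679047891/8245562 ≈ -82.353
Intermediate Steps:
G = -206
s = -3240 (s = -135*24 = -3240)
O = 16941 (O = -3240 - (-11137 - 1*9044) = -3240 - (-11137 - 9044) = -3240 - 1*(-20181) = -3240 + 20181 = 16941)
-4614/40027 + O/G = -4614/40027 + 16941/(-206) = -4614*1/40027 + 16941*(-1/206) = -4614/40027 - 16941/206 = -679047891/8245562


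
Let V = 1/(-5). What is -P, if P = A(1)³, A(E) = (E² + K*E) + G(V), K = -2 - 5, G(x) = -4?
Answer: 1000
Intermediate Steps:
V = -⅕ ≈ -0.20000
K = -7
A(E) = -4 + E² - 7*E (A(E) = (E² - 7*E) - 4 = -4 + E² - 7*E)
P = -1000 (P = (-4 + 1² - 7*1)³ = (-4 + 1 - 7)³ = (-10)³ = -1000)
-P = -1*(-1000) = 1000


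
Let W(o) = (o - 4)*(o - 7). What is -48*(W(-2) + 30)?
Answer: -4032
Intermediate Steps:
W(o) = (-7 + o)*(-4 + o) (W(o) = (-4 + o)*(-7 + o) = (-7 + o)*(-4 + o))
-48*(W(-2) + 30) = -48*((28 + (-2)**2 - 11*(-2)) + 30) = -48*((28 + 4 + 22) + 30) = -48*(54 + 30) = -48*84 = -4032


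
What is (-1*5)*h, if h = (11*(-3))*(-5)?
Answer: -825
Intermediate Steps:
h = 165 (h = -33*(-5) = 165)
(-1*5)*h = -1*5*165 = -5*165 = -825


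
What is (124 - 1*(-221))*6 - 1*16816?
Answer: -14746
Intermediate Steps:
(124 - 1*(-221))*6 - 1*16816 = (124 + 221)*6 - 16816 = 345*6 - 16816 = 2070 - 16816 = -14746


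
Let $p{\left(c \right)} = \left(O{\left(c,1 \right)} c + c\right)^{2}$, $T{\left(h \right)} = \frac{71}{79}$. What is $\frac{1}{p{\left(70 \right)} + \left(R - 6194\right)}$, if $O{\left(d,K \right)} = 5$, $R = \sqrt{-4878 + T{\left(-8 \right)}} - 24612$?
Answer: $\frac{11501926}{1674611799335} - \frac{i \sqrt{30437989}}{1674611799335} \approx 6.8684 \cdot 10^{-6} - 3.2945 \cdot 10^{-9} i$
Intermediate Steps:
$T{\left(h \right)} = \frac{71}{79}$ ($T{\left(h \right)} = 71 \cdot \frac{1}{79} = \frac{71}{79}$)
$R = -24612 + \frac{i \sqrt{30437989}}{79}$ ($R = \sqrt{-4878 + \frac{71}{79}} - 24612 = \sqrt{- \frac{385291}{79}} - 24612 = \frac{i \sqrt{30437989}}{79} - 24612 = -24612 + \frac{i \sqrt{30437989}}{79} \approx -24612.0 + 69.836 i$)
$p{\left(c \right)} = 36 c^{2}$ ($p{\left(c \right)} = \left(5 c + c\right)^{2} = \left(6 c\right)^{2} = 36 c^{2}$)
$\frac{1}{p{\left(70 \right)} + \left(R - 6194\right)} = \frac{1}{36 \cdot 70^{2} - \left(30806 - \frac{i \sqrt{30437989}}{79}\right)} = \frac{1}{36 \cdot 4900 - \left(30806 - \frac{i \sqrt{30437989}}{79}\right)} = \frac{1}{176400 - \left(30806 - \frac{i \sqrt{30437989}}{79}\right)} = \frac{1}{145594 + \frac{i \sqrt{30437989}}{79}}$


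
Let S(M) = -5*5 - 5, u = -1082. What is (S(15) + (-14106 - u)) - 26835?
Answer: -39889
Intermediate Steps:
S(M) = -30 (S(M) = -25 - 5 = -30)
(S(15) + (-14106 - u)) - 26835 = (-30 + (-14106 - 1*(-1082))) - 26835 = (-30 + (-14106 + 1082)) - 26835 = (-30 - 13024) - 26835 = -13054 - 26835 = -39889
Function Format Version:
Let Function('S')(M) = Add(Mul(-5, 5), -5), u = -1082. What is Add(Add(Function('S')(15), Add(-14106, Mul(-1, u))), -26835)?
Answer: -39889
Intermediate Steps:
Function('S')(M) = -30 (Function('S')(M) = Add(-25, -5) = -30)
Add(Add(Function('S')(15), Add(-14106, Mul(-1, u))), -26835) = Add(Add(-30, Add(-14106, Mul(-1, -1082))), -26835) = Add(Add(-30, Add(-14106, 1082)), -26835) = Add(Add(-30, -13024), -26835) = Add(-13054, -26835) = -39889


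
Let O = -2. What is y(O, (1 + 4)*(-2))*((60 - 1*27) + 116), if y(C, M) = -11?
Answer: -1639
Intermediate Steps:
y(O, (1 + 4)*(-2))*((60 - 1*27) + 116) = -11*((60 - 1*27) + 116) = -11*((60 - 27) + 116) = -11*(33 + 116) = -11*149 = -1639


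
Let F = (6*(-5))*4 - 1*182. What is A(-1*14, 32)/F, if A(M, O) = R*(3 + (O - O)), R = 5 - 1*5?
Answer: 0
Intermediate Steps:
R = 0 (R = 5 - 5 = 0)
F = -302 (F = -30*4 - 182 = -120 - 182 = -302)
A(M, O) = 0 (A(M, O) = 0*(3 + (O - O)) = 0*(3 + 0) = 0*3 = 0)
A(-1*14, 32)/F = 0/(-302) = 0*(-1/302) = 0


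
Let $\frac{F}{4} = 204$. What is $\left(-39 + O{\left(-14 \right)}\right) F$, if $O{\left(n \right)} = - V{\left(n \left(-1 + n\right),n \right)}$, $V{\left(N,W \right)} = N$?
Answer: $-203184$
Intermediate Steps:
$F = 816$ ($F = 4 \cdot 204 = 816$)
$O{\left(n \right)} = - n \left(-1 + n\right)$
$\left(-39 + O{\left(-14 \right)}\right) F = \left(-39 - 14 \left(1 - -14\right)\right) 816 = \left(-39 - 14 \left(1 + 14\right)\right) 816 = \left(-39 - 210\right) 816 = \left(-249\right) 816 = -203184$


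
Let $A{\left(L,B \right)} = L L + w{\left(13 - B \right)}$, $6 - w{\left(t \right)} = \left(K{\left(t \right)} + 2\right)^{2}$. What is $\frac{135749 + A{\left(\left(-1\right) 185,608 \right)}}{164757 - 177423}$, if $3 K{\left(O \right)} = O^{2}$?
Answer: $\frac{125336419141}{113994} \approx 1.0995 \cdot 10^{6}$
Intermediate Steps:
$K{\left(O \right)} = \frac{O^{2}}{3}$
$w{\left(t \right)} = 6 - \left(2 + \frac{t^{2}}{3}\right)^{2}$ ($w{\left(t \right)} = 6 - \left(\frac{t^{2}}{3} + 2\right)^{2} = 6 - \left(2 + \frac{t^{2}}{3}\right)^{2}$)
$A{\left(L,B \right)} = 6 + L^{2} - \frac{\left(6 + \left(13 - B\right)^{2}\right)^{2}}{9}$ ($A{\left(L,B \right)} = L L - \left(-6 + \frac{\left(6 + \left(13 - B\right)^{2}\right)^{2}}{9}\right) = L^{2} - \left(-6 + \frac{\left(6 + \left(13 - B\right)^{2}\right)^{2}}{9}\right) = 6 + L^{2} - \frac{\left(6 + \left(13 - B\right)^{2}\right)^{2}}{9}$)
$\frac{135749 + A{\left(\left(-1\right) 185,608 \right)}}{164757 - 177423} = \frac{135749 + \left(6 + \left(\left(-1\right) 185\right)^{2} - \frac{\left(6 + \left(-13 + 608\right)^{2}\right)^{2}}{9}\right)}{164757 - 177423} = \frac{135749 + \left(6 + \left(-185\right)^{2} - \frac{\left(6 + 595^{2}\right)^{2}}{9}\right)}{-12666} = \left(135749 + \left(6 + 34225 - \frac{\left(6 + 354025\right)^{2}}{9}\right)\right) \left(- \frac{1}{12666}\right) = \left(135749 + \left(6 + 34225 - \frac{354031^{2}}{9}\right)\right) \left(- \frac{1}{12666}\right) = \left(135749 + \left(6 + 34225 - \frac{125337948961}{9}\right)\right) \left(- \frac{1}{12666}\right) = \left(135749 - \frac{125337640882}{9}\right) \left(- \frac{1}{12666}\right) = \left(- \frac{125336419141}{9}\right) \left(- \frac{1}{12666}\right) = \frac{125336419141}{113994}$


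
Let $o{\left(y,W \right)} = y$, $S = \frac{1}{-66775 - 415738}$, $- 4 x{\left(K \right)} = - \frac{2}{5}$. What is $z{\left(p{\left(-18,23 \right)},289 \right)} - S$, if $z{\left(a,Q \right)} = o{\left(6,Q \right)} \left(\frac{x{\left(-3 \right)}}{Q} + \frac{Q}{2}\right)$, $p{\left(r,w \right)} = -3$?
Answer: $\frac{604500973079}{697231285} \approx 867.0$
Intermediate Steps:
$x{\left(K \right)} = \frac{1}{10}$ ($x{\left(K \right)} = - \frac{\left(-2\right) \frac{1}{5}}{4} = \left(- \frac{1}{4}\right) \left(- \frac{2}{5}\right) = \frac{1}{10}$)
$S = - \frac{1}{482513}$ ($S = \frac{1}{-482513} = - \frac{1}{482513} \approx -2.0725 \cdot 10^{-6}$)
$z{\left(a,Q \right)} = 3 Q + \frac{3}{5 Q}$ ($z{\left(a,Q \right)} = 6 \left(\frac{1}{10 Q} + \frac{Q}{2}\right) = 6 \left(\frac{Q}{2} + \frac{1}{10 Q}\right) = 3 Q + \frac{3}{5 Q}$)
$z{\left(p{\left(-18,23 \right)},289 \right)} - S = \left(3 \cdot 289 + \frac{3}{5 \cdot 289}\right) - - \frac{1}{482513} = \left(867 + \frac{3}{5} \cdot \frac{1}{289}\right) + \frac{1}{482513} = \left(867 + \frac{3}{1445}\right) + \frac{1}{482513} = \frac{1252818}{1445} + \frac{1}{482513} = \frac{604500973079}{697231285}$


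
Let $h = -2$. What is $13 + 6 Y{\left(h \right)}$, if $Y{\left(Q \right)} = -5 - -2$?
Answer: $-5$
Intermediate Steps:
$Y{\left(Q \right)} = -3$ ($Y{\left(Q \right)} = -5 + 2 = -3$)
$13 + 6 Y{\left(h \right)} = 13 + 6 \left(-3\right) = 13 - 18 = -5$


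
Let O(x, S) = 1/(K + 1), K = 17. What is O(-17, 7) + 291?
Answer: 5239/18 ≈ 291.06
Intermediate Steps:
O(x, S) = 1/18 (O(x, S) = 1/(17 + 1) = 1/18)
O(-17, 7) + 291 = 1/18 + 291 = 5239/18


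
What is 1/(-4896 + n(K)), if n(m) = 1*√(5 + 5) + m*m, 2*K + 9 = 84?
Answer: -55836/194853521 - 16*√10/194853521 ≈ -0.00028681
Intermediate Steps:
K = 75/2 (K = -9/2 + (½)*84 = -9/2 + 42 = 75/2 ≈ 37.500)
n(m) = √10 + m² (n(m) = 1*√10 + m² = √10 + m²)
1/(-4896 + n(K)) = 1/(-4896 + (√10 + (75/2)²)) = 1/(-4896 + (√10 + 5625/4)) = 1/(-4896 + (5625/4 + √10)) = 1/(-13959/4 + √10)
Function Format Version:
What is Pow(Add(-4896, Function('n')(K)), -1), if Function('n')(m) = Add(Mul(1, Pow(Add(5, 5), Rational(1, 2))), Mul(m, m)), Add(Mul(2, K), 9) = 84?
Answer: Add(Rational(-55836, 194853521), Mul(Rational(-16, 194853521), Pow(10, Rational(1, 2)))) ≈ -0.00028681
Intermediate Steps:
K = Rational(75, 2) (K = Add(Rational(-9, 2), Mul(Rational(1, 2), 84)) = Add(Rational(-9, 2), 42) = Rational(75, 2) ≈ 37.500)
Function('n')(m) = Add(Pow(10, Rational(1, 2)), Pow(m, 2)) (Function('n')(m) = Add(Mul(1, Pow(10, Rational(1, 2))), Pow(m, 2)) = Add(Pow(10, Rational(1, 2)), Pow(m, 2)))
Pow(Add(-4896, Function('n')(K)), -1) = Pow(Add(-4896, Add(Pow(10, Rational(1, 2)), Pow(Rational(75, 2), 2))), -1) = Pow(Add(-4896, Add(Pow(10, Rational(1, 2)), Rational(5625, 4))), -1) = Pow(Add(-4896, Add(Rational(5625, 4), Pow(10, Rational(1, 2)))), -1) = Pow(Add(Rational(-13959, 4), Pow(10, Rational(1, 2))), -1)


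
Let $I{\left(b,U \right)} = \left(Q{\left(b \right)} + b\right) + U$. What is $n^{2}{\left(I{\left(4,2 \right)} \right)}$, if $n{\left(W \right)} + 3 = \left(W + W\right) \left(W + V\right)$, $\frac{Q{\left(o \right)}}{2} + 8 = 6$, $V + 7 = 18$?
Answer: $2401$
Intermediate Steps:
$V = 11$ ($V = -7 + 18 = 11$)
$Q{\left(o \right)} = -4$ ($Q{\left(o \right)} = -16 + 2 \cdot 6 = -16 + 12 = -4$)
$I{\left(b,U \right)} = -4 + U + b$ ($I{\left(b,U \right)} = \left(-4 + b\right) + U = -4 + U + b$)
$n{\left(W \right)} = -3 + 2 W \left(11 + W\right)$ ($n{\left(W \right)} = -3 + \left(W + W\right) \left(W + 11\right) = -3 + 2 W \left(11 + W\right)$)
$n^{2}{\left(I{\left(4,2 \right)} \right)} = \left(-3 + 2 \left(-4 + 2 + 4\right)^{2} + 22 \left(-4 + 2 + 4\right)\right)^{2} = \left(-3 + 2 \cdot 2^{2} + 22 \cdot 2\right)^{2} = \left(-3 + 2 \cdot 4 + 44\right)^{2} = \left(-3 + 8 + 44\right)^{2} = 49^{2} = 2401$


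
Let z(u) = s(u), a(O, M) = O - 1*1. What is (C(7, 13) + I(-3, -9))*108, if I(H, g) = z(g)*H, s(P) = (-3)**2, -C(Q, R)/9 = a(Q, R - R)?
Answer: -8748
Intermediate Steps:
a(O, M) = -1 + O (a(O, M) = O - 1 = -1 + O)
C(Q, R) = 9 - 9*Q (C(Q, R) = -9*(-1 + Q) = 9 - 9*Q)
s(P) = 9
z(u) = 9
I(H, g) = 9*H
(C(7, 13) + I(-3, -9))*108 = ((9 - 9*7) + 9*(-3))*108 = ((9 - 63) - 27)*108 = (-54 - 27)*108 = -81*108 = -8748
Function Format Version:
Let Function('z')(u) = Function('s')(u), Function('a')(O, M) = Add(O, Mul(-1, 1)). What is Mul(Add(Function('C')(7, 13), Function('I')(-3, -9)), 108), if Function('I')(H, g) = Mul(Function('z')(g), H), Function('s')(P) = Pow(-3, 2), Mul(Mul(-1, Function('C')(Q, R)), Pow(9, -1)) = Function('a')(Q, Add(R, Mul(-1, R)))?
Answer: -8748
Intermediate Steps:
Function('a')(O, M) = Add(-1, O) (Function('a')(O, M) = Add(O, -1) = Add(-1, O))
Function('C')(Q, R) = Add(9, Mul(-9, Q)) (Function('C')(Q, R) = Mul(-9, Add(-1, Q)) = Add(9, Mul(-9, Q)))
Function('s')(P) = 9
Function('z')(u) = 9
Function('I')(H, g) = Mul(9, H)
Mul(Add(Function('C')(7, 13), Function('I')(-3, -9)), 108) = Mul(Add(Add(9, Mul(-9, 7)), Mul(9, -3)), 108) = Mul(Add(Add(9, -63), -27), 108) = Mul(Add(-54, -27), 108) = Mul(-81, 108) = -8748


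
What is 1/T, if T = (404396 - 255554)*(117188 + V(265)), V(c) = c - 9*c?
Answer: 1/17126951256 ≈ 5.8388e-11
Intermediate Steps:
V(c) = -8*c
T = 17126951256 (T = (404396 - 255554)*(117188 - 8*265) = 148842*(117188 - 2120) = 148842*115068 = 17126951256)
1/T = 1/17126951256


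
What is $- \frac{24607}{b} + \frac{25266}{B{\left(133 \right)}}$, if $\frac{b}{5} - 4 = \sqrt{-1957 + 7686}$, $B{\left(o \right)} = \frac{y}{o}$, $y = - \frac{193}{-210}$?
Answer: $\frac{20157750486304}{5513045} - \frac{24607 \sqrt{5729}}{28565} \approx 3.6563 \cdot 10^{6}$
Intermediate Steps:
$y = \frac{193}{210}$ ($y = \left(-193\right) \left(- \frac{1}{210}\right) = \frac{193}{210} \approx 0.91905$)
$B{\left(o \right)} = \frac{193}{210 o}$
$b = 20 + 5 \sqrt{5729}$ ($b = 20 + 5 \sqrt{-1957 + 7686} = 20 + 5 \sqrt{5729} \approx 398.45$)
$- \frac{24607}{b} + \frac{25266}{B{\left(133 \right)}} = - \frac{24607}{20 + 5 \sqrt{5729}} + \frac{25266}{\frac{193}{210} \cdot \frac{1}{133}} = - \frac{24607}{20 + 5 \sqrt{5729}} + \frac{25266}{\frac{193}{27930}} = - \frac{24607}{20 + 5 \sqrt{5729}} + 25266 \cdot \frac{27930}{193} = - \frac{24607}{20 + 5 \sqrt{5729}} + \frac{705679380}{193} = \frac{705679380}{193} - \frac{24607}{20 + 5 \sqrt{5729}}$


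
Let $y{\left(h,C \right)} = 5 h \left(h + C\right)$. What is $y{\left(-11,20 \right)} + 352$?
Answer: $-143$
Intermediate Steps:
$y{\left(h,C \right)} = 5 h \left(C + h\right)$
$y{\left(-11,20 \right)} + 352 = 5 \left(-11\right) \left(20 - 11\right) + 352 = 5 \left(-11\right) 9 + 352 = -495 + 352 = -143$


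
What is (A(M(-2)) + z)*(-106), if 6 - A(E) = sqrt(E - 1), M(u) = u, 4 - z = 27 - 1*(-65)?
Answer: 8692 + 106*I*sqrt(3) ≈ 8692.0 + 183.6*I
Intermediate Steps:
z = -88 (z = 4 - (27 - 1*(-65)) = 4 - (27 + 65) = 4 - 1*92 = 4 - 92 = -88)
A(E) = 6 - sqrt(-1 + E) (A(E) = 6 - sqrt(E - 1) = 6 - sqrt(-1 + E))
(A(M(-2)) + z)*(-106) = ((6 - sqrt(-1 - 2)) - 88)*(-106) = ((6 - sqrt(-3)) - 88)*(-106) = ((6 - I*sqrt(3)) - 88)*(-106) = (-82 - I*sqrt(3))*(-106) = 8692 + 106*I*sqrt(3)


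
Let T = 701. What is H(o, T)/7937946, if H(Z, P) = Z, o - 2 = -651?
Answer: -649/7937946 ≈ -8.1759e-5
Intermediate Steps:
o = -649 (o = 2 - 651 = -649)
H(o, T)/7937946 = -649/7937946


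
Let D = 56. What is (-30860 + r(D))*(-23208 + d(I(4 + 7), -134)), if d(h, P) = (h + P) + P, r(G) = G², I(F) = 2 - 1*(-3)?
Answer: 650710004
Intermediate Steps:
I(F) = 5 (I(F) = 2 + 3 = 5)
d(h, P) = h + 2*P (d(h, P) = (P + h) + P = h + 2*P)
(-30860 + r(D))*(-23208 + d(I(4 + 7), -134)) = (-30860 + 56²)*(-23208 + (5 + 2*(-134))) = (-30860 + 3136)*(-23208 + (5 - 268)) = -27724*(-23208 - 263) = -27724*(-23471) = 650710004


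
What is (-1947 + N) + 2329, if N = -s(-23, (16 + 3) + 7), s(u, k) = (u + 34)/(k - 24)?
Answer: 753/2 ≈ 376.50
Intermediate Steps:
s(u, k) = (34 + u)/(-24 + k)
N = -11/2 (N = -(34 - 23)/(-24 + ((16 + 3) + 7)) = -11/(-24 + (19 + 7)) = -11/(-24 + 26) = -11/2 ≈ -5.5000)
(-1947 + N) + 2329 = (-1947 - 11/2) + 2329 = -3905/2 + 2329 = 753/2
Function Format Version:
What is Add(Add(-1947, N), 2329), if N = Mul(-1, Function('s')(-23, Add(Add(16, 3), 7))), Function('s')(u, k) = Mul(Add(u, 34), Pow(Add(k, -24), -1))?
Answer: Rational(753, 2) ≈ 376.50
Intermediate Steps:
Function('s')(u, k) = Mul(Pow(Add(-24, k), -1), Add(34, u)) (Function('s')(u, k) = Mul(Add(34, u), Pow(Add(-24, k), -1)) = Mul(Pow(Add(-24, k), -1), Add(34, u)))
N = Rational(-11, 2) (N = Mul(-1, Mul(Pow(Add(-24, Add(Add(16, 3), 7)), -1), Add(34, -23))) = Mul(-1, Mul(Pow(Add(-24, Add(19, 7)), -1), 11)) = Mul(-1, Mul(Pow(Add(-24, 26), -1), 11)) = Mul(-1, Mul(Pow(2, -1), 11)) = Mul(-1, Mul(Rational(1, 2), 11)) = Mul(-1, Rational(11, 2)) = Rational(-11, 2) ≈ -5.5000)
Add(Add(-1947, N), 2329) = Add(Add(-1947, Rational(-11, 2)), 2329) = Add(Rational(-3905, 2), 2329) = Rational(753, 2)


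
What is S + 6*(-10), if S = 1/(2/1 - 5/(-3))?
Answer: -657/11 ≈ -59.727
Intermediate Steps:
S = 3/11 (S = 1/(2*1 - 5*(-⅓)) = 1/(2 + 5/3) = 1/(11/3) = 3/11 ≈ 0.27273)
S + 6*(-10) = 3/11 + 6*(-10) = 3/11 - 60 = -657/11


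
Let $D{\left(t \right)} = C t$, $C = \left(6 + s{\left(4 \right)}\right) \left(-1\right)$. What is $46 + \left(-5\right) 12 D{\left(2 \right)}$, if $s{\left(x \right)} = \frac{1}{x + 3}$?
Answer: $\frac{5482}{7} \approx 783.14$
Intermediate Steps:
$s{\left(x \right)} = \frac{1}{3 + x}$
$C = - \frac{43}{7}$ ($C = \left(6 + \frac{1}{3 + 4}\right) \left(-1\right) = \left(6 + \frac{1}{7}\right) \left(-1\right) = \frac{43}{7} \left(-1\right) = - \frac{43}{7} \approx -6.1429$)
$D{\left(t \right)} = - \frac{43 t}{7}$
$46 + \left(-5\right) 12 D{\left(2 \right)} = 46 + \left(-5\right) 12 \left(\left(- \frac{43}{7}\right) 2\right) = 46 - - \frac{5160}{7} = 46 + \frac{5160}{7} = \frac{5482}{7}$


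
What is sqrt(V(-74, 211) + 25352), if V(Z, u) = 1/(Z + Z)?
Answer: sqrt(138827515)/74 ≈ 159.22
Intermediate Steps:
V(Z, u) = 1/(2*Z)
sqrt(V(-74, 211) + 25352) = sqrt((1/2)/(-74) + 25352) = sqrt((1/2)*(-1/74) + 25352) = sqrt(-1/148 + 25352) = sqrt(3752095/148) = sqrt(138827515)/74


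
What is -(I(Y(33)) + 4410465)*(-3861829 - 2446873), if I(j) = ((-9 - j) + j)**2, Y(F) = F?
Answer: 27824820371292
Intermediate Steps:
I(j) = 81 (I(j) = (-9)**2 = 81)
-(I(Y(33)) + 4410465)*(-3861829 - 2446873) = -(81 + 4410465)*(-3861829 - 2446873) = -4410546*(-6308702) = -1*(-27824820371292) = 27824820371292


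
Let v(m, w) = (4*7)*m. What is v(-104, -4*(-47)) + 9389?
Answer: 6477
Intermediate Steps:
v(m, w) = 28*m
v(-104, -4*(-47)) + 9389 = 28*(-104) + 9389 = -2912 + 9389 = 6477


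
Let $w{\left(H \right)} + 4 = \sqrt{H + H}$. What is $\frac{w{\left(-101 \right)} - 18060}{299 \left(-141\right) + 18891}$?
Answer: $\frac{4516}{5817} - \frac{i \sqrt{202}}{23268} \approx 0.77635 - 0.00061082 i$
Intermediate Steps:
$w{\left(H \right)} = -4 + \sqrt{2} \sqrt{H}$ ($w{\left(H \right)} = -4 + \sqrt{H + H} = -4 + \sqrt{2 H} = -4 + \sqrt{2} \sqrt{H}$)
$\frac{w{\left(-101 \right)} - 18060}{299 \left(-141\right) + 18891} = \frac{\left(-4 + \sqrt{2} \sqrt{-101}\right) - 18060}{299 \left(-141\right) + 18891} = \frac{\left(-4 + \sqrt{2} i \sqrt{101}\right) - 18060}{-42159 + 18891} = \frac{\left(-4 + i \sqrt{202}\right) - 18060}{-23268} = \left(-18064 + i \sqrt{202}\right) \left(- \frac{1}{23268}\right) = \frac{4516}{5817} - \frac{i \sqrt{202}}{23268}$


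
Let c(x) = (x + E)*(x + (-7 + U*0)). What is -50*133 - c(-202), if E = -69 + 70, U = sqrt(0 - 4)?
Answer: -48659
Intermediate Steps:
U = 2*I (U = sqrt(-4) = 2*I ≈ 2.0*I)
E = 1
c(x) = (1 + x)*(-7 + x) (c(x) = (x + 1)*(x + (-7 + (2*I)*0)) = (1 + x)*(x + (-7 + 0)) = (1 + x)*(x - 7) = (1 + x)*(-7 + x))
-50*133 - c(-202) = -50*133 - (-7 + (-202)**2 - 6*(-202)) = -6650 - (-7 + 40804 + 1212) = -6650 - 1*42009 = -6650 - 42009 = -48659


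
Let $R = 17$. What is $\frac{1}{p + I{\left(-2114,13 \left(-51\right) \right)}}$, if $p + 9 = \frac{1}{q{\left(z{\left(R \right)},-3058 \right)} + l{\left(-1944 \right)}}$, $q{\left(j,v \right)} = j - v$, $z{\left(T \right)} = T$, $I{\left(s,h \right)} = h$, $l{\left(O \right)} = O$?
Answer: $- \frac{1131}{760031} \approx -0.0014881$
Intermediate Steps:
$p = - \frac{10178}{1131}$ ($p = -9 + \frac{1}{\left(17 - -3058\right) - 1944} = -9 + \frac{1}{\left(17 + 3058\right) - 1944} = -9 + \frac{1}{3075 - 1944} = -9 + \frac{1}{1131} = - \frac{10178}{1131} \approx -8.9991$)
$\frac{1}{p + I{\left(-2114,13 \left(-51\right) \right)}} = \frac{1}{- \frac{10178}{1131} + 13 \left(-51\right)} = \frac{1}{- \frac{10178}{1131} - 663} = \frac{1}{- \frac{760031}{1131}} = - \frac{1131}{760031}$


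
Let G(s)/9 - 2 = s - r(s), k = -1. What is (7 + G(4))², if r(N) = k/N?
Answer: 64009/16 ≈ 4000.6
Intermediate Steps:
r(N) = -1/N
G(s) = 18 + 9*s + 9/s (G(s) = 18 + 9*(s - (-1)/s) = 18 + 9*(s + 1/s) = 18 + (9*s + 9/s) = 18 + 9*s + 9/s)
(7 + G(4))² = (7 + (18 + 9*4 + 9/4))² = (7 + (18 + 36 + 9*(¼)))² = (7 + (18 + 36 + 9/4))² = (7 + 225/4)² = (253/4)² = 64009/16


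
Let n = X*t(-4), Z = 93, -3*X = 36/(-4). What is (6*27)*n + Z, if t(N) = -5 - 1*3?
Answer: -3795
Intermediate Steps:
X = 3 (X = -12/(-4) = -12*(-1)/4 = -⅓*(-9) = 3)
t(N) = -8 (t(N) = -5 - 3 = -8)
n = -24 (n = 3*(-8) = -24)
(6*27)*n + Z = (6*27)*(-24) + 93 = 162*(-24) + 93 = -3888 + 93 = -3795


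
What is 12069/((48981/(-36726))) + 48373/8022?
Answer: -1184450269385/130975194 ≈ -9043.3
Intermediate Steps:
12069/((48981/(-36726))) + 48373/8022 = 12069/((48981*(-1/36726))) + 48373*(1/8022) = 12069/(-16327/12242) + 48373/8022 = 12069*(-12242/16327) + 48373/8022 = -147748698/16327 + 48373/8022 = -1184450269385/130975194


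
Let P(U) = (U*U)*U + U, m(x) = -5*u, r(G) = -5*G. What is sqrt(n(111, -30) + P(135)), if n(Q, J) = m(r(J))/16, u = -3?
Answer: 5*sqrt(1574727)/4 ≈ 1568.6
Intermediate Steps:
m(x) = 15 (m(x) = -5*(-3) = 15)
n(Q, J) = 15/16
P(U) = U + U**3 (P(U) = U**2*U + U = U**3 + U = U + U**3)
sqrt(n(111, -30) + P(135)) = sqrt(15/16 + (135 + 135**3)) = sqrt(15/16 + (135 + 2460375)) = sqrt(15/16 + 2460510) = sqrt(39368175/16) = 5*sqrt(1574727)/4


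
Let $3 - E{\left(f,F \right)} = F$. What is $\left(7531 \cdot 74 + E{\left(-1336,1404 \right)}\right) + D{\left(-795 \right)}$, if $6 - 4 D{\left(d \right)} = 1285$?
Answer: $\frac{2222293}{4} \approx 5.5557 \cdot 10^{5}$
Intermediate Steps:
$E{\left(f,F \right)} = 3 - F$
$D{\left(d \right)} = - \frac{1279}{4}$ ($D{\left(d \right)} = \frac{3}{2} - \frac{1285}{4} = - \frac{1279}{4}$)
$\left(7531 \cdot 74 + E{\left(-1336,1404 \right)}\right) + D{\left(-795 \right)} = \left(7531 \cdot 74 + \left(3 - 1404\right)\right) - \frac{1279}{4} = \left(557294 + \left(3 - 1404\right)\right) - \frac{1279}{4} = \left(557294 - 1401\right) - \frac{1279}{4} = 555893 - \frac{1279}{4} = \frac{2222293}{4}$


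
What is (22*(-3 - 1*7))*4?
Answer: -880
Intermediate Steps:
(22*(-3 - 1*7))*4 = (22*(-3 - 7))*4 = (22*(-10))*4 = -220*4 = -880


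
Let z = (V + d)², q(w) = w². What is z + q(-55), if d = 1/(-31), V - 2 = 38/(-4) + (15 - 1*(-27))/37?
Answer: 16134224525/5262436 ≈ 3065.9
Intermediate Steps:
V = -471/74 (V = 2 + (38/(-4) + (15 - 1*(-27))/37) = 2 + (38*(-¼) + (15 + 27)*(1/37)) = 2 + (-19/2 + 42*(1/37)) = 2 + (-19/2 + 42/37) = 2 - 619/74 = -471/74 ≈ -6.3649)
d = -1/31 ≈ -0.032258
z = 215355625/5262436 (z = (-471/74 - 1/31)² = (-14675/2294)² = 215355625/5262436 ≈ 40.923)
z + q(-55) = 215355625/5262436 + (-55)² = 215355625/5262436 + 3025 = 16134224525/5262436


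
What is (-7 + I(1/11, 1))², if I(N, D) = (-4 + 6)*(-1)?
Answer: 81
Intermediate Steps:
I(N, D) = -2 (I(N, D) = 2*(-1) = -2)
(-7 + I(1/11, 1))² = (-7 - 2)² = (-9)² = 81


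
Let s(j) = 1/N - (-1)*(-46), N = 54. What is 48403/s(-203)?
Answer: -2613762/2483 ≈ -1052.7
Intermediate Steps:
s(j) = -2483/54 (s(j) = 1/54 - (-1)*(-46) = 1/54 - 1*46 = 1/54 - 46 = -2483/54)
48403/s(-203) = 48403/(-2483/54) = 48403*(-54/2483) = -2613762/2483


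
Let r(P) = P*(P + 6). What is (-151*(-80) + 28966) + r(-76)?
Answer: 46366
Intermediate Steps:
r(P) = P*(6 + P)
(-151*(-80) + 28966) + r(-76) = (-151*(-80) + 28966) - 76*(6 - 76) = (12080 + 28966) - 76*(-70) = 41046 + 5320 = 46366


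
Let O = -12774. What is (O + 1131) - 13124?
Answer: -24767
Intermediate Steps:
(O + 1131) - 13124 = (-12774 + 1131) - 13124 = -11643 - 13124 = -24767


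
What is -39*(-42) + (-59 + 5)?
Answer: 1584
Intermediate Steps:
-39*(-42) + (-59 + 5) = 1638 - 54 = 1584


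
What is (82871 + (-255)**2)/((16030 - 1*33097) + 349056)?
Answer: 21128/47427 ≈ 0.44548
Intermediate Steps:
(82871 + (-255)**2)/((16030 - 1*33097) + 349056) = (82871 + 65025)/((16030 - 33097) + 349056) = 147896/(-17067 + 349056) = 147896/331989 = 147896*(1/331989) = 21128/47427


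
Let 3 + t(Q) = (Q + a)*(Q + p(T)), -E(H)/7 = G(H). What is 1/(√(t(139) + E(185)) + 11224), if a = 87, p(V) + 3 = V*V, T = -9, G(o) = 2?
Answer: 11224/125929151 - 5*√1961/125929151 ≈ 8.7371e-5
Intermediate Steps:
p(V) = -3 + V² (p(V) = -3 + V*V = -3 + V²)
E(H) = -14 (E(H) = -7*2 = -14)
t(Q) = -3 + (78 + Q)*(87 + Q) (t(Q) = -3 + (Q + 87)*(Q + (-3 + (-9)²)) = -3 + (87 + Q)*(Q + (-3 + 81)) = -3 + (87 + Q)*(Q + 78) = -3 + (87 + Q)*(78 + Q) = -3 + (78 + Q)*(87 + Q))
1/(√(t(139) + E(185)) + 11224) = 1/(√((6783 + 139² + 165*139) - 14) + 11224) = 1/(√((6783 + 19321 + 22935) - 14) + 11224) = 1/(√(49039 - 14) + 11224) = 1/(√49025 + 11224) = 1/(5*√1961 + 11224) = 1/(11224 + 5*√1961)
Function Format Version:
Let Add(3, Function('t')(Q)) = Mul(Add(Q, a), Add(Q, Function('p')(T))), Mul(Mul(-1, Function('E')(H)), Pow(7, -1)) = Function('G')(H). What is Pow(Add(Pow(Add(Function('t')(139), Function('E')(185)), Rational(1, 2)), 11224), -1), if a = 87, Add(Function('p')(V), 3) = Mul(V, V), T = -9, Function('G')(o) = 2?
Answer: Add(Rational(11224, 125929151), Mul(Rational(-5, 125929151), Pow(1961, Rational(1, 2)))) ≈ 8.7371e-5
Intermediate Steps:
Function('p')(V) = Add(-3, Pow(V, 2)) (Function('p')(V) = Add(-3, Mul(V, V)) = Add(-3, Pow(V, 2)))
Function('E')(H) = -14 (Function('E')(H) = Mul(-7, 2) = -14)
Function('t')(Q) = Add(-3, Mul(Add(78, Q), Add(87, Q))) (Function('t')(Q) = Add(-3, Mul(Add(Q, 87), Add(Q, Add(-3, Pow(-9, 2))))) = Add(-3, Mul(Add(87, Q), Add(Q, Add(-3, 81)))) = Add(-3, Mul(Add(87, Q), Add(Q, 78))) = Add(-3, Mul(Add(87, Q), Add(78, Q))) = Add(-3, Mul(Add(78, Q), Add(87, Q))))
Pow(Add(Pow(Add(Function('t')(139), Function('E')(185)), Rational(1, 2)), 11224), -1) = Pow(Add(Pow(Add(Add(6783, Pow(139, 2), Mul(165, 139)), -14), Rational(1, 2)), 11224), -1) = Pow(Add(Pow(Add(Add(6783, 19321, 22935), -14), Rational(1, 2)), 11224), -1) = Pow(Add(Pow(Add(49039, -14), Rational(1, 2)), 11224), -1) = Pow(Add(Pow(49025, Rational(1, 2)), 11224), -1) = Pow(Add(Mul(5, Pow(1961, Rational(1, 2))), 11224), -1) = Pow(Add(11224, Mul(5, Pow(1961, Rational(1, 2)))), -1)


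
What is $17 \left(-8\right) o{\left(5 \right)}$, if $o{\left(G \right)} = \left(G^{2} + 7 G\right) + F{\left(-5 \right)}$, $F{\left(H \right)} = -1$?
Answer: $-8024$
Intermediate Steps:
$o{\left(G \right)} = -1 + G^{2} + 7 G$ ($o{\left(G \right)} = \left(G^{2} + 7 G\right) - 1 = -1 + G^{2} + 7 G$)
$17 \left(-8\right) o{\left(5 \right)} = 17 \left(-8\right) \left(-1 + 5^{2} + 7 \cdot 5\right) = - 136 \left(-1 + 25 + 35\right) = \left(-136\right) 59 = -8024$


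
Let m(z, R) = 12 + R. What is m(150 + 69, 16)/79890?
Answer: 14/39945 ≈ 0.00035048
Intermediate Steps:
m(150 + 69, 16)/79890 = (12 + 16)/79890 = 28*(1/79890) = 14/39945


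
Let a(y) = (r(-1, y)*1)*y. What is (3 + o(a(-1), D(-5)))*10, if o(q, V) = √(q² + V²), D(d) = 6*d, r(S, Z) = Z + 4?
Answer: 30 + 30*√101 ≈ 331.50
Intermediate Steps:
r(S, Z) = 4 + Z
a(y) = y*(4 + y) (a(y) = ((4 + y)*1)*y = (4 + y)*y = y*(4 + y))
o(q, V) = √(V² + q²)
(3 + o(a(-1), D(-5)))*10 = (3 + √((6*(-5))² + (-(4 - 1))²))*10 = (3 + √((-30)² + (-1*3)²))*10 = (3 + √(900 + (-3)²))*10 = (3 + √(900 + 9))*10 = (3 + √909)*10 = (3 + 3*√101)*10 = 30 + 30*√101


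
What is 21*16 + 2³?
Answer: 344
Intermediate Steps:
21*16 + 2³ = 336 + 8 = 344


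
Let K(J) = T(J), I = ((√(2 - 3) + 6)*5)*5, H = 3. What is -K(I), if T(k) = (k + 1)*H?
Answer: -453 - 75*I ≈ -453.0 - 75.0*I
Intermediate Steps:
T(k) = 3 + 3*k (T(k) = (k + 1)*3 = (1 + k)*3 = 3 + 3*k)
I = 150 + 25*I (I = ((√(-1) + 6)*5)*5 = ((I + 6)*5)*5 = ((6 + I)*5)*5 = (30 + 5*I)*5 = 150 + 25*I ≈ 150.0 + 25.0*I)
K(J) = 3 + 3*J
-K(I) = -(3 + 3*(150 + 25*I)) = -(3 + (450 + 75*I)) = -(453 + 75*I) = -453 - 75*I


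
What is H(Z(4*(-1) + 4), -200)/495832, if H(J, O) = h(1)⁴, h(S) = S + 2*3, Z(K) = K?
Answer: 2401/495832 ≈ 0.0048424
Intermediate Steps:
h(S) = 6 + S (h(S) = S + 6 = 6 + S)
H(J, O) = 2401 (H(J, O) = (6 + 1)⁴ = 7⁴ = 2401)
H(Z(4*(-1) + 4), -200)/495832 = 2401/495832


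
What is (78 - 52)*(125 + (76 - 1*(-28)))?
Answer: 5954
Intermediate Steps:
(78 - 52)*(125 + (76 - 1*(-28))) = 26*(125 + (76 + 28)) = 26*(125 + 104) = 26*229 = 5954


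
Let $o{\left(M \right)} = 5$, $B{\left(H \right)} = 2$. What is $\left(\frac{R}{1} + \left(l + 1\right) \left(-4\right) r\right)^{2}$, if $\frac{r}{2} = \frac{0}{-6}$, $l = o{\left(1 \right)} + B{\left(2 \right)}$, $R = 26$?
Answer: $676$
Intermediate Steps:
$l = 7$ ($l = 5 + 2 = 7$)
$r = 0$ ($r = 2 \frac{0}{-6} = 2 \cdot 0 \left(- \frac{1}{6}\right) = 2 \cdot 0 = 0$)
$\left(\frac{R}{1} + \left(l + 1\right) \left(-4\right) r\right)^{2} = \left(\frac{26}{1} + \left(7 + 1\right) \left(-4\right) 0\right)^{2} = \left(26 \cdot 1 + 8 \left(-4\right) 0\right)^{2} = \left(26 - 0\right)^{2} = \left(26 + 0\right)^{2} = 26^{2} = 676$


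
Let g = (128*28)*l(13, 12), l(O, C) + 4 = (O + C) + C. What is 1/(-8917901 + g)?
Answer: -1/8799629 ≈ -1.1364e-7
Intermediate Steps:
l(O, C) = -4 + O + 2*C (l(O, C) = -4 + ((O + C) + C) = -4 + ((C + O) + C) = -4 + (O + 2*C) = -4 + O + 2*C)
g = 118272 (g = (128*28)*(-4 + 13 + 2*12) = 3584*(-4 + 13 + 24) = 3584*33 = 118272)
1/(-8917901 + g) = 1/(-8917901 + 118272) = 1/(-8799629) = -1/8799629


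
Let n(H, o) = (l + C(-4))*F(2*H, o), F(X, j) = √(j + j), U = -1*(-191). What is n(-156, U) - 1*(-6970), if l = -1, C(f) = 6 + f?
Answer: 6970 + √382 ≈ 6989.5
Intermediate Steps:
U = 191
F(X, j) = √2*√j (F(X, j) = √(2*j) = √2*√j)
n(H, o) = √2*√o (n(H, o) = (-1 + (6 - 4))*(√2*√o) = (-1 + 2)*(√2*√o) = 1*(√2*√o) = √2*√o)
n(-156, U) - 1*(-6970) = √2*√191 - 1*(-6970) = √382 + 6970 = 6970 + √382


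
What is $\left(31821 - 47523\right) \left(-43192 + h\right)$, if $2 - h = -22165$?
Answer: $330134550$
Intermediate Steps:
$h = 22167$ ($h = 2 - -22165 = 2 + 22165 = 22167$)
$\left(31821 - 47523\right) \left(-43192 + h\right) = \left(31821 - 47523\right) \left(-43192 + 22167\right) = \left(-15702\right) \left(-21025\right) = 330134550$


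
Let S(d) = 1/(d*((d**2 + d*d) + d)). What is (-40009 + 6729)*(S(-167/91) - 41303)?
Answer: 9315481335746560/6777027 ≈ 1.3746e+9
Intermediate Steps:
S(d) = 1/(d*(d + 2*d**2)) (S(d) = 1/(d*((d**2 + d**2) + d)) = 1/(d*(2*d**2 + d)) = 1/(d*(d + 2*d**2)))
(-40009 + 6729)*(S(-167/91) - 41303) = (-40009 + 6729)*(1/((-167/91)**2*(1 + 2*(-167/91))) - 41303) = -33280*(1/((-167*1/91)**2*(1 + 2*(-167*1/91))) - 41303) = -33280*(1/((-167/91)**2*(1 + 2*(-167/91))) - 41303) = -33280*(8281/(27889*(1 - 334/91)) - 41303) = -33280*(8281/(27889*(-243/91)) - 41303) = -33280*((8281/27889)*(-91/243) - 41303) = -33280*(-753571/6777027 - 41303) = -33280*(-279912299752/6777027) = 9315481335746560/6777027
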